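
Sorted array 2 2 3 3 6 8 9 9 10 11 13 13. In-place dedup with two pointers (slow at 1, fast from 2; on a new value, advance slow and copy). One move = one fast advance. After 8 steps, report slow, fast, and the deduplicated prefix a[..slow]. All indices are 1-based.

slow=6, fast=10, prefix=[2, 3, 6, 8, 9, 10]

slow=1 fast=2: a[fast]=2=a[slow] dup, fast++
slow=1 fast=3: a[fast]=3≠a[slow]=2 write a[2]=3, slow++,fast++
slow=2 fast=4: a[fast]=3=a[slow] dup, fast++
slow=2 fast=5: a[fast]=6≠a[slow]=3 write a[3]=6, slow++,fast++
slow=3 fast=6: a[fast]=8≠a[slow]=6 write a[4]=8, slow++,fast++
slow=4 fast=7: a[fast]=9≠a[slow]=8 write a[5]=9, slow++,fast++
slow=5 fast=8: a[fast]=9=a[slow] dup, fast++
slow=5 fast=9: a[fast]=10≠a[slow]=9 write a[6]=10, slow++,fast++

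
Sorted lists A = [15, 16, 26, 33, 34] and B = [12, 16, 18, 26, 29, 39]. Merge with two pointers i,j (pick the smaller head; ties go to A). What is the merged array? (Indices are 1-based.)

[i=1,j=1] A[i]=15>B[j]=12 take 12 → j++
[i=1,j=2] A[i]=15<=B[j]=16 take 15 → i++
[i=2,j=2] A[i]=16<=B[j]=16 take 16 → i++
[i=3,j=2] A[i]=26>B[j]=16 take 16 → j++
[i=3,j=3] A[i]=26>B[j]=18 take 18 → j++
[i=3,j=4] A[i]=26<=B[j]=26 take 26 → i++
[i=4,j=4] A[i]=33>B[j]=26 take 26 → j++
[i=4,j=5] A[i]=33>B[j]=29 take 29 → j++
[i=4,j=6] A[i]=33<=B[j]=39 take 33 → i++
[i=5,j=6] A[i]=34<=B[j]=39 take 34 → i++
[i=6,j=6] A done, take B[j]=39 → j++

[12, 15, 16, 16, 18, 26, 26, 29, 33, 34, 39]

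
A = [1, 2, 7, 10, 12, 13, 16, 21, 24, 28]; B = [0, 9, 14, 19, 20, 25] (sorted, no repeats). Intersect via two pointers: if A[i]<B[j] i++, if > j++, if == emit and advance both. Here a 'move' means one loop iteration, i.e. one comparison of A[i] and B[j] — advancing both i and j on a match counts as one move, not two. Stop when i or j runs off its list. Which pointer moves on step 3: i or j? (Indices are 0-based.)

[i=0,j=0] 1>0 → j++
[i=0,j=1] 1<9 → i++
[i=1,j=1] 2<9 → i++

i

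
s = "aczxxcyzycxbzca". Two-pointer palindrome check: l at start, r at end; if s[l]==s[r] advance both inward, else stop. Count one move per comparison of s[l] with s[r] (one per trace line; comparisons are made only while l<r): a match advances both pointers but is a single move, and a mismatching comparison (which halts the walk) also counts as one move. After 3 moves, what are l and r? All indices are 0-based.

l=3, r=11

l=0 r=14: 'a'=='a', l++,r--
l=1 r=13: 'c'=='c', l++,r--
l=2 r=12: 'z'=='z', l++,r--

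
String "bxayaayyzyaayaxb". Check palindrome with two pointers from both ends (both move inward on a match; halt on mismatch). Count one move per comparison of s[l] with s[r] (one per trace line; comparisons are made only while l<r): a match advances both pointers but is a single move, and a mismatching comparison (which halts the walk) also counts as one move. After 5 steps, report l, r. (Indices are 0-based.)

l=5, r=10

l=0 r=15: 'b'=='b', l++,r--
l=1 r=14: 'x'=='x', l++,r--
l=2 r=13: 'a'=='a', l++,r--
l=3 r=12: 'y'=='y', l++,r--
l=4 r=11: 'a'=='a', l++,r--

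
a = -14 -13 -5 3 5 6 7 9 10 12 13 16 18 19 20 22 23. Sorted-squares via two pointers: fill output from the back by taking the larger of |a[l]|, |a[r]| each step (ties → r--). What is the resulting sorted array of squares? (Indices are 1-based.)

[1,17] |-14|<=|23| out[17]=529 → r--
[1,16] |-14|<=|22| out[16]=484 → r--
[1,15] |-14|<=|20| out[15]=400 → r--
[1,14] |-14|<=|19| out[14]=361 → r--
[1,13] |-14|<=|18| out[13]=324 → r--
[1,12] |-14|<=|16| out[12]=256 → r--
[1,11] |-14|>|13| out[11]=196 → l++
[2,11] |-13|<=|13| out[10]=169 → r--
[2,10] |-13|>|12| out[9]=169 → l++
[3,10] |-5|<=|12| out[8]=144 → r--
[3,9] |-5|<=|10| out[7]=100 → r--
[3,8] |-5|<=|9| out[6]=81 → r--
[3,7] |-5|<=|7| out[5]=49 → r--
[3,6] |-5|<=|6| out[4]=36 → r--
[3,5] |-5|<=|5| out[3]=25 → r--
[3,4] |-5|>|3| out[2]=25 → l++
[4,4] |3|<=|3| out[1]=9 → r--

[9, 25, 25, 36, 49, 81, 100, 144, 169, 169, 196, 256, 324, 361, 400, 484, 529]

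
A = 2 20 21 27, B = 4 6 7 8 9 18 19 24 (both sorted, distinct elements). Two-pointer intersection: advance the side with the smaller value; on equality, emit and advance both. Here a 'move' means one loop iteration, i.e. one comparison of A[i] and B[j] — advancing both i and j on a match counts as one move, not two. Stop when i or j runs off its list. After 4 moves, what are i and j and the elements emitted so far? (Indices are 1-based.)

i=1 j=1: 2<4, i++
i=2 j=1: 20>4, j++
i=2 j=2: 20>6, j++
i=2 j=3: 20>7, j++

i=2, j=4, emitted=[]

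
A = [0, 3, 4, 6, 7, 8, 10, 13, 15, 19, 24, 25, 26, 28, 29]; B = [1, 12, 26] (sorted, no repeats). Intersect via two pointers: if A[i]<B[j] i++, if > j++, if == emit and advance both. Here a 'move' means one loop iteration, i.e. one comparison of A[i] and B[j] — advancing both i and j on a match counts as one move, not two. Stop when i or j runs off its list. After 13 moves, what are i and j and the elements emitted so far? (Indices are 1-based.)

i=1 j=1: 0<1, i++
i=2 j=1: 3>1, j++
i=2 j=2: 3<12, i++
i=3 j=2: 4<12, i++
i=4 j=2: 6<12, i++
i=5 j=2: 7<12, i++
i=6 j=2: 8<12, i++
i=7 j=2: 10<12, i++
i=8 j=2: 13>12, j++
i=8 j=3: 13<26, i++
i=9 j=3: 15<26, i++
i=10 j=3: 19<26, i++
i=11 j=3: 24<26, i++

i=12, j=3, emitted=[]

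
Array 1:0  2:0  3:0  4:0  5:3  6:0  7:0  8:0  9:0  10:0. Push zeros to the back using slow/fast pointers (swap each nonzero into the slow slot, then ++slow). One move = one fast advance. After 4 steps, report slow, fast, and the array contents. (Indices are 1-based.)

slow=1, fast=5, a=[0, 0, 0, 0, 3, 0, 0, 0, 0, 0]

(s=1,f=1) a[fast]=0 → fast++
(s=1,f=2) a[fast]=0 → fast++
(s=1,f=3) a[fast]=0 → fast++
(s=1,f=4) a[fast]=0 → fast++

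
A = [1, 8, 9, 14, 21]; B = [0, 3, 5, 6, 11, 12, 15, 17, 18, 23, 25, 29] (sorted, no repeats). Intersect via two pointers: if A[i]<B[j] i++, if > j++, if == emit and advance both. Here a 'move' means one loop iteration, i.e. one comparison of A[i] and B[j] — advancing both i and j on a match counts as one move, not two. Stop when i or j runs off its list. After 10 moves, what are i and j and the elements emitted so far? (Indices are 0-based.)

[i=0,j=0] 1>0 → j++
[i=0,j=1] 1<3 → i++
[i=1,j=1] 8>3 → j++
[i=1,j=2] 8>5 → j++
[i=1,j=3] 8>6 → j++
[i=1,j=4] 8<11 → i++
[i=2,j=4] 9<11 → i++
[i=3,j=4] 14>11 → j++
[i=3,j=5] 14>12 → j++
[i=3,j=6] 14<15 → i++

i=4, j=6, emitted=[]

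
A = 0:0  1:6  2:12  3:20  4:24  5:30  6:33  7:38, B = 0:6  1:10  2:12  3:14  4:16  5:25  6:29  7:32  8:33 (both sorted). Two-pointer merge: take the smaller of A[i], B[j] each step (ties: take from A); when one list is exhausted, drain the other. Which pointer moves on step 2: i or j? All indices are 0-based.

[i=0,j=0] A[i]=0<=B[j]=6 take 0 → i++
[i=1,j=0] A[i]=6<=B[j]=6 take 6 → i++

i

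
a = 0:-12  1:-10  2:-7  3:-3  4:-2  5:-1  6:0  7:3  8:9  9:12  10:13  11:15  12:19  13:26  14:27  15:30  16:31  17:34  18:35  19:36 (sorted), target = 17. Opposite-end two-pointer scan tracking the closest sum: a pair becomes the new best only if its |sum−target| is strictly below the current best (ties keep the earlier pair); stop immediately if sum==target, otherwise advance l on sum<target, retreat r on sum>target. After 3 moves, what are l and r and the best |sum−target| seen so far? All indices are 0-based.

[0,19] -12+36=24 d=7 * → r--
[0,18] -12+35=23 d=6 * → r--
[0,17] -12+34=22 d=5 * → r--

l=0, r=16, best |Δ|=5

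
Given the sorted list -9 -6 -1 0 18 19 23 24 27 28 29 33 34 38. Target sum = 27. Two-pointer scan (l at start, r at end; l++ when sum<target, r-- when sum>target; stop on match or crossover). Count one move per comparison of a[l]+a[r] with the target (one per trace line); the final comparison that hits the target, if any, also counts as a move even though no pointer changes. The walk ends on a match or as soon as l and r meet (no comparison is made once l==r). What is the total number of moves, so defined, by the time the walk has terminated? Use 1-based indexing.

l=1 r=14: -9+38=29 >27, r--
l=1 r=13: -9+34=25 <27, l++
l=2 r=13: -6+34=28 >27, r--
l=2 r=12: -6+33=27, found

4 moves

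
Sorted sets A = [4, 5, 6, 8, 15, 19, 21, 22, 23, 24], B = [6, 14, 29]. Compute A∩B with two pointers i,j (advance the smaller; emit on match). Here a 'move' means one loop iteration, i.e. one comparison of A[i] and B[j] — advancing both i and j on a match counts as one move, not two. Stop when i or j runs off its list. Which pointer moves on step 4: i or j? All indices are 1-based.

i

[i=1,j=1] 4<6 → i++
[i=2,j=1] 5<6 → i++
[i=3,j=1] 6==6 emit → i++,j++
[i=4,j=2] 8<14 → i++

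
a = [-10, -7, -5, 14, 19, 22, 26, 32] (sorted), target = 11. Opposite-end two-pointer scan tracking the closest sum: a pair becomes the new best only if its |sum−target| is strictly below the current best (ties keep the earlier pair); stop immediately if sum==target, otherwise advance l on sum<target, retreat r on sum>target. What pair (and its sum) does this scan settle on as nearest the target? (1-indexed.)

[1,8] -10+32=22 d=11 * → r--
[1,7] -10+26=16 d=5 * → r--
[1,6] -10+22=12 d=1 * → r--
[1,5] -10+19=9 d=2 → l++
[2,5] -7+19=12 d=1 → r--
[2,4] -7+14=7 d=4 → l++
[3,4] -5+14=9 d=2 → l++

pair (-10, 22) with sum 12 (|Δ|=1)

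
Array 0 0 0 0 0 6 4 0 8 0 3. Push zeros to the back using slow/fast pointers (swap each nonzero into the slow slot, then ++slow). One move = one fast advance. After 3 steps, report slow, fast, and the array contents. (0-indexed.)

slow=0 fast=0: a[fast]=0, fast++
slow=0 fast=1: a[fast]=0, fast++
slow=0 fast=2: a[fast]=0, fast++

slow=0, fast=3, a=[0, 0, 0, 0, 0, 6, 4, 0, 8, 0, 3]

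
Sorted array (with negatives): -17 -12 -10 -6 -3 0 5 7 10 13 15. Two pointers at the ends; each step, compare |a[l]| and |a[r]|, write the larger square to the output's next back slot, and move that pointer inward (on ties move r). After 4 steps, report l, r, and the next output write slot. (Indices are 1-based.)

[1,11] |-17|>|15| out[11]=289 → l++
[2,11] |-12|<=|15| out[10]=225 → r--
[2,10] |-12|<=|13| out[9]=169 → r--
[2,9] |-12|>|10| out[8]=144 → l++

l=3, r=9, next write slot=7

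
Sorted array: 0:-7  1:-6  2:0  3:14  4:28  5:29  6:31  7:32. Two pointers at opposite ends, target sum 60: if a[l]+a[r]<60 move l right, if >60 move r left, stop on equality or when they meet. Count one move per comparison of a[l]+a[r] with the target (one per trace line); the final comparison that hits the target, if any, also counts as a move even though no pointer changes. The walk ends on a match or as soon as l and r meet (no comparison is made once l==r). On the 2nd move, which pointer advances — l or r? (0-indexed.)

l

l=0 r=7: -7+32=25 <60, l++
l=1 r=7: -6+32=26 <60, l++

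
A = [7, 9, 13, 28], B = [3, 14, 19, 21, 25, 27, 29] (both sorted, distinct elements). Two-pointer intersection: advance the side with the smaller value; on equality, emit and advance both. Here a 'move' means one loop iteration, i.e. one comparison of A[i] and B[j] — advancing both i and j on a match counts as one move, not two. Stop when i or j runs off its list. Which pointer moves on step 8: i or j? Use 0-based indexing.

j

i=0 j=0: 7>3, j++
i=0 j=1: 7<14, i++
i=1 j=1: 9<14, i++
i=2 j=1: 13<14, i++
i=3 j=1: 28>14, j++
i=3 j=2: 28>19, j++
i=3 j=3: 28>21, j++
i=3 j=4: 28>25, j++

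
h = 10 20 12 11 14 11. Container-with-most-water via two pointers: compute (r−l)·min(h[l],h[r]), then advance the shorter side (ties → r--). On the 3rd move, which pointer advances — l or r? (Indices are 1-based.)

r

l=1 r=6: min(10,11)*5=50 best=50 *, l++
l=2 r=6: min(20,11)*4=44 best=50, r--
l=2 r=5: min(20,14)*3=42 best=50, r--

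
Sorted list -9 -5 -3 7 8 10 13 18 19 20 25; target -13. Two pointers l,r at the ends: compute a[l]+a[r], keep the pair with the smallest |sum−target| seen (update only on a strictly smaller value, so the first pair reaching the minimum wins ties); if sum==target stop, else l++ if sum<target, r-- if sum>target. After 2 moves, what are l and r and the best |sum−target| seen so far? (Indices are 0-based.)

[0,10] -9+25=16 d=29 * → r--
[0,9] -9+20=11 d=24 * → r--

l=0, r=8, best |Δ|=24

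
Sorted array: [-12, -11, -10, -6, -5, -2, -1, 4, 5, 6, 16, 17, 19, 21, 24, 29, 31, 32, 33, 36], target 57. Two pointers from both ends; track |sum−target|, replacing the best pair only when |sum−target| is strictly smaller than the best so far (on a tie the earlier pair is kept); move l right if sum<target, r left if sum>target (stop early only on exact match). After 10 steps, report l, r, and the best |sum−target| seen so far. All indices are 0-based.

l=0 r=19: -12+36=24 d=33 *, l++
l=1 r=19: -11+36=25 d=32 *, l++
l=2 r=19: -10+36=26 d=31 *, l++
l=3 r=19: -6+36=30 d=27 *, l++
l=4 r=19: -5+36=31 d=26 *, l++
l=5 r=19: -2+36=34 d=23 *, l++
l=6 r=19: -1+36=35 d=22 *, l++
l=7 r=19: 4+36=40 d=17 *, l++
l=8 r=19: 5+36=41 d=16 *, l++
l=9 r=19: 6+36=42 d=15 *, l++

l=10, r=19, best |Δ|=15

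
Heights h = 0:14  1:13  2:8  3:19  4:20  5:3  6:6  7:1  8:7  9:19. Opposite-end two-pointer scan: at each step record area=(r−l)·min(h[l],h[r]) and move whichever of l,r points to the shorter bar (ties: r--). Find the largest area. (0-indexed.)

max area = 126

[0,9] min(14,19)*9=126 best=126 * → l++
[1,9] min(13,19)*8=104 best=126 → l++
[2,9] min(8,19)*7=56 best=126 → l++
[3,9] min(19,19)*6=114 best=126 → r--
[3,8] min(19,7)*5=35 best=126 → r--
[3,7] min(19,1)*4=4 best=126 → r--
[3,6] min(19,6)*3=18 best=126 → r--
[3,5] min(19,3)*2=6 best=126 → r--
[3,4] min(19,20)*1=19 best=126 → l++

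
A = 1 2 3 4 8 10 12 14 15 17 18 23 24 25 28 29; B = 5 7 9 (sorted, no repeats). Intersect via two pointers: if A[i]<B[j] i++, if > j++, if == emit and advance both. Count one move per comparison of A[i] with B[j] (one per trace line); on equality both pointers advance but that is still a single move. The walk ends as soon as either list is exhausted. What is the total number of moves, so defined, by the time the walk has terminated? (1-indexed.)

i=1 j=1: 1<5, i++
i=2 j=1: 2<5, i++
i=3 j=1: 3<5, i++
i=4 j=1: 4<5, i++
i=5 j=1: 8>5, j++
i=5 j=2: 8>7, j++
i=5 j=3: 8<9, i++
i=6 j=3: 10>9, j++

8 moves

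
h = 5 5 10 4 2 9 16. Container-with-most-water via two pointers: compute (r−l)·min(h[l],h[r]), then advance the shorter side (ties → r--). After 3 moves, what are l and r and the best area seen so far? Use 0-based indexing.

[0,6] min(5,16)*6=30 best=30 * → l++
[1,6] min(5,16)*5=25 best=30 → l++
[2,6] min(10,16)*4=40 best=40 * → l++

l=3, r=6, best area=40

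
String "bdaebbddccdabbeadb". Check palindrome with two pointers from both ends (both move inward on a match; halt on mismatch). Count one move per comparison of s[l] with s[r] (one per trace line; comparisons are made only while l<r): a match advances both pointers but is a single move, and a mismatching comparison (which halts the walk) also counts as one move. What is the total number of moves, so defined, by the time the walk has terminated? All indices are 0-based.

[0,17] 'b'=='b' → l++,r--
[1,16] 'd'=='d' → l++,r--
[2,15] 'a'=='a' → l++,r--
[3,14] 'e'=='e' → l++,r--
[4,13] 'b'=='b' → l++,r--
[5,12] 'b'=='b' → l++,r--
[6,11] 'd'!='a' → stop

7 moves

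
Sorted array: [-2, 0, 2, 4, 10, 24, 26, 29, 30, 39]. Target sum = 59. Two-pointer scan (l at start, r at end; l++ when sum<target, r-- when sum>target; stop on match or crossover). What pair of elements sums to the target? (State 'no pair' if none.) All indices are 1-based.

[1,10] -2+39=37 <59 → l++
[2,10] 0+39=39 <59 → l++
[3,10] 2+39=41 <59 → l++
[4,10] 4+39=43 <59 → l++
[5,10] 10+39=49 <59 → l++
[6,10] 24+39=63 >59 → r--
[6,9] 24+30=54 <59 → l++
[7,9] 26+30=56 <59 → l++
[8,9] 29+30=59 → found

(29, 30)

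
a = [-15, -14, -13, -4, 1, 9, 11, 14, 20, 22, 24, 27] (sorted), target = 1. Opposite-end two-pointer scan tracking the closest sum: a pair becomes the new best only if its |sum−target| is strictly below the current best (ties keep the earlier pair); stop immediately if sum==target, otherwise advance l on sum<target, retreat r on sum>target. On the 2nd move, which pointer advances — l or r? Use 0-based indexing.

l=0 r=11: -15+27=12 d=11 *, r--
l=0 r=10: -15+24=9 d=8 *, r--

r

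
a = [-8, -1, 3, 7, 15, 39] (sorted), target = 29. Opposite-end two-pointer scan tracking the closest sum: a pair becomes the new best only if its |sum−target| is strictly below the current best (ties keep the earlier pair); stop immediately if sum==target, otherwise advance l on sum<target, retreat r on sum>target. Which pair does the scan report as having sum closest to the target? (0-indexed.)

pair (-8, 39) with sum 31 (|Δ|=2)

l=0 r=5: -8+39=31 d=2 *, r--
l=0 r=4: -8+15=7 d=22, l++
l=1 r=4: -1+15=14 d=15, l++
l=2 r=4: 3+15=18 d=11, l++
l=3 r=4: 7+15=22 d=7, l++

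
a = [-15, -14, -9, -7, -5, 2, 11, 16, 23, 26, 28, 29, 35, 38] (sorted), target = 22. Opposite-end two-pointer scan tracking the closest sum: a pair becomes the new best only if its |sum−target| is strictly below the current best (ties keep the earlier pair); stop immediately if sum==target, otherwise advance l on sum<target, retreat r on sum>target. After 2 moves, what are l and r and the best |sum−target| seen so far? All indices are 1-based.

l=2, r=13, best |Δ|=1

l=1 r=14: -15+38=23 d=1 *, r--
l=1 r=13: -15+35=20 d=2, l++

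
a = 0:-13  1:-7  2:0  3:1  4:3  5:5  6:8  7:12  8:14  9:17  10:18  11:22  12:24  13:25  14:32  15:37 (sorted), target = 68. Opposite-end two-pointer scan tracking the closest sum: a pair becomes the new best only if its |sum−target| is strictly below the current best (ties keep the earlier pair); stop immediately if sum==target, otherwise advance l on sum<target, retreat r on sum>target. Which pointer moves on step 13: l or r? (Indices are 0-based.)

[0,15] -13+37=24 d=44 * → l++
[1,15] -7+37=30 d=38 * → l++
[2,15] 0+37=37 d=31 * → l++
[3,15] 1+37=38 d=30 * → l++
[4,15] 3+37=40 d=28 * → l++
[5,15] 5+37=42 d=26 * → l++
[6,15] 8+37=45 d=23 * → l++
[7,15] 12+37=49 d=19 * → l++
[8,15] 14+37=51 d=17 * → l++
[9,15] 17+37=54 d=14 * → l++
[10,15] 18+37=55 d=13 * → l++
[11,15] 22+37=59 d=9 * → l++
[12,15] 24+37=61 d=7 * → l++

l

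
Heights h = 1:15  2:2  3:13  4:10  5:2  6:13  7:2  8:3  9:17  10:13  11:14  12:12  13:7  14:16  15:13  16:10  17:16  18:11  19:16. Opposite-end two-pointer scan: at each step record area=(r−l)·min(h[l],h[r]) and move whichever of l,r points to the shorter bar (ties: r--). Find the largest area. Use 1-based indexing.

max area = 270

l=1 r=19: min(15,16)*18=270 best=270 *, l++
l=2 r=19: min(2,16)*17=34 best=270, l++
l=3 r=19: min(13,16)*16=208 best=270, l++
l=4 r=19: min(10,16)*15=150 best=270, l++
l=5 r=19: min(2,16)*14=28 best=270, l++
l=6 r=19: min(13,16)*13=169 best=270, l++
l=7 r=19: min(2,16)*12=24 best=270, l++
l=8 r=19: min(3,16)*11=33 best=270, l++
l=9 r=19: min(17,16)*10=160 best=270, r--
l=9 r=18: min(17,11)*9=99 best=270, r--
l=9 r=17: min(17,16)*8=128 best=270, r--
l=9 r=16: min(17,10)*7=70 best=270, r--
l=9 r=15: min(17,13)*6=78 best=270, r--
l=9 r=14: min(17,16)*5=80 best=270, r--
l=9 r=13: min(17,7)*4=28 best=270, r--
l=9 r=12: min(17,12)*3=36 best=270, r--
l=9 r=11: min(17,14)*2=28 best=270, r--
l=9 r=10: min(17,13)*1=13 best=270, r--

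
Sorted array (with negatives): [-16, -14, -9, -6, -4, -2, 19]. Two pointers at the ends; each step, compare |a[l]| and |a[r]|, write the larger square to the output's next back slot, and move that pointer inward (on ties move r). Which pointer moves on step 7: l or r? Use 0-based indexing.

[0,6] |-16|<=|19| out[6]=361 → r--
[0,5] |-16|>|-2| out[5]=256 → l++
[1,5] |-14|>|-2| out[4]=196 → l++
[2,5] |-9|>|-2| out[3]=81 → l++
[3,5] |-6|>|-2| out[2]=36 → l++
[4,5] |-4|>|-2| out[1]=16 → l++
[5,5] |-2|<=|-2| out[0]=4 → r--

r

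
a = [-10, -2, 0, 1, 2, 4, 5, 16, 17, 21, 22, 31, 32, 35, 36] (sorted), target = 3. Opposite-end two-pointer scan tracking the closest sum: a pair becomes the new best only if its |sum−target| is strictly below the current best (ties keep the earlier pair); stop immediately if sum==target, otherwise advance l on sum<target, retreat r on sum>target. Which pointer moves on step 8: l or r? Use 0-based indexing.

l=0 r=14: -10+36=26 d=23 *, r--
l=0 r=13: -10+35=25 d=22 *, r--
l=0 r=12: -10+32=22 d=19 *, r--
l=0 r=11: -10+31=21 d=18 *, r--
l=0 r=10: -10+22=12 d=9 *, r--
l=0 r=9: -10+21=11 d=8 *, r--
l=0 r=8: -10+17=7 d=4 *, r--
l=0 r=7: -10+16=6 d=3 *, r--

r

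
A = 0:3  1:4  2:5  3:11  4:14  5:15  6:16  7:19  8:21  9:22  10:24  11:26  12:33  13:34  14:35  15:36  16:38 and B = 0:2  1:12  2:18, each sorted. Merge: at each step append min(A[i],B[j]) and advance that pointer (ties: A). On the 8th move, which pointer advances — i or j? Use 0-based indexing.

[i=0,j=0] A[i]=3>B[j]=2 take 2 → j++
[i=0,j=1] A[i]=3<=B[j]=12 take 3 → i++
[i=1,j=1] A[i]=4<=B[j]=12 take 4 → i++
[i=2,j=1] A[i]=5<=B[j]=12 take 5 → i++
[i=3,j=1] A[i]=11<=B[j]=12 take 11 → i++
[i=4,j=1] A[i]=14>B[j]=12 take 12 → j++
[i=4,j=2] A[i]=14<=B[j]=18 take 14 → i++
[i=5,j=2] A[i]=15<=B[j]=18 take 15 → i++

i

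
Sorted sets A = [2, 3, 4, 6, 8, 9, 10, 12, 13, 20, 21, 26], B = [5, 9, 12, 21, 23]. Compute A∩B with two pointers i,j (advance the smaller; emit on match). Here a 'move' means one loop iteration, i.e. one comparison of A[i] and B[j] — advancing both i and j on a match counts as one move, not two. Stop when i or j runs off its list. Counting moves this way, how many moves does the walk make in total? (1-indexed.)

i=1 j=1: 2<5, i++
i=2 j=1: 3<5, i++
i=3 j=1: 4<5, i++
i=4 j=1: 6>5, j++
i=4 j=2: 6<9, i++
i=5 j=2: 8<9, i++
i=6 j=2: 9==9 emit, i++,j++
i=7 j=3: 10<12, i++
i=8 j=3: 12==12 emit, i++,j++
i=9 j=4: 13<21, i++
i=10 j=4: 20<21, i++
i=11 j=4: 21==21 emit, i++,j++
i=12 j=5: 26>23, j++

13 moves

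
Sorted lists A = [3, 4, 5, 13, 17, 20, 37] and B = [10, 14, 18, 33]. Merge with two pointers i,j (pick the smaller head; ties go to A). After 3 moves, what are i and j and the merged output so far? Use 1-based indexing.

i=4, j=1, merged so far=[3, 4, 5]

[i=1,j=1] A[i]=3<=B[j]=10 take 3 → i++
[i=2,j=1] A[i]=4<=B[j]=10 take 4 → i++
[i=3,j=1] A[i]=5<=B[j]=10 take 5 → i++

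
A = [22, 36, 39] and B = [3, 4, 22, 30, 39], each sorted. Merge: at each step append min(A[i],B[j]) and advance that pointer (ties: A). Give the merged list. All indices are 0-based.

[3, 4, 22, 22, 30, 36, 39, 39]

i=0 j=0: A[i]=22>B[j]=3 take 3, j++
i=0 j=1: A[i]=22>B[j]=4 take 4, j++
i=0 j=2: A[i]=22<=B[j]=22 take 22, i++
i=1 j=2: A[i]=36>B[j]=22 take 22, j++
i=1 j=3: A[i]=36>B[j]=30 take 30, j++
i=1 j=4: A[i]=36<=B[j]=39 take 36, i++
i=2 j=4: A[i]=39<=B[j]=39 take 39, i++
i=3 j=4: A done, take B[j]=39, j++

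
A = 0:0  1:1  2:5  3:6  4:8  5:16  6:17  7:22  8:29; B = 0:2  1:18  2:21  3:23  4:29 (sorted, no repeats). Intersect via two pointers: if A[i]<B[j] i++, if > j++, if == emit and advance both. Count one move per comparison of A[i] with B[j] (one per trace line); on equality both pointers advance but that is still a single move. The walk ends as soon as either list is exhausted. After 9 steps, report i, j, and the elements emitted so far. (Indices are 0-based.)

i=0 j=0: 0<2, i++
i=1 j=0: 1<2, i++
i=2 j=0: 5>2, j++
i=2 j=1: 5<18, i++
i=3 j=1: 6<18, i++
i=4 j=1: 8<18, i++
i=5 j=1: 16<18, i++
i=6 j=1: 17<18, i++
i=7 j=1: 22>18, j++

i=7, j=2, emitted=[]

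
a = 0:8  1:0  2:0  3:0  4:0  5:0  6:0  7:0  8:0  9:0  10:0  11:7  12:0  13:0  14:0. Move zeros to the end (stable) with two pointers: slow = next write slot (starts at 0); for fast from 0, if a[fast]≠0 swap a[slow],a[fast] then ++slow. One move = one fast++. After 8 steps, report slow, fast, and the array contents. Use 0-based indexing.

(s=0,f=0) a[fast]=8≠0 swap→a[0]=8 → slow++,fast++
(s=1,f=1) a[fast]=0 → fast++
(s=1,f=2) a[fast]=0 → fast++
(s=1,f=3) a[fast]=0 → fast++
(s=1,f=4) a[fast]=0 → fast++
(s=1,f=5) a[fast]=0 → fast++
(s=1,f=6) a[fast]=0 → fast++
(s=1,f=7) a[fast]=0 → fast++

slow=1, fast=8, a=[8, 0, 0, 0, 0, 0, 0, 0, 0, 0, 0, 7, 0, 0, 0]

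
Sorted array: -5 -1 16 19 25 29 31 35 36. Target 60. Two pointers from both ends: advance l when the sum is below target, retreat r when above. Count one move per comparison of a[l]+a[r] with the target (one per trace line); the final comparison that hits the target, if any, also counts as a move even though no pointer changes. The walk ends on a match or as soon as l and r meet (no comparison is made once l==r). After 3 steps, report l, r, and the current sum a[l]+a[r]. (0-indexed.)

l=3, r=8, sum=55

[0,8] -5+36=31 <60 → l++
[1,8] -1+36=35 <60 → l++
[2,8] 16+36=52 <60 → l++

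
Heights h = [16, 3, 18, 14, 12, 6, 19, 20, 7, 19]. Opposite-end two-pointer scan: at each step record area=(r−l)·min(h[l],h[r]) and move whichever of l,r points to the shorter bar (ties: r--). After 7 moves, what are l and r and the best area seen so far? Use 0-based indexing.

l=6, r=8, best area=144

l=0 r=9: min(16,19)*9=144 best=144 *, l++
l=1 r=9: min(3,19)*8=24 best=144, l++
l=2 r=9: min(18,19)*7=126 best=144, l++
l=3 r=9: min(14,19)*6=84 best=144, l++
l=4 r=9: min(12,19)*5=60 best=144, l++
l=5 r=9: min(6,19)*4=24 best=144, l++
l=6 r=9: min(19,19)*3=57 best=144, r--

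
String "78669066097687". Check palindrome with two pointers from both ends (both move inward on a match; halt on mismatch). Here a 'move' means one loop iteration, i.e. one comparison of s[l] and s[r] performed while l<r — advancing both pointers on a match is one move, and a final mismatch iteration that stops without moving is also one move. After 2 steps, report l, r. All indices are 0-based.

[0,13] '7'=='7' → l++,r--
[1,12] '8'=='8' → l++,r--

l=2, r=11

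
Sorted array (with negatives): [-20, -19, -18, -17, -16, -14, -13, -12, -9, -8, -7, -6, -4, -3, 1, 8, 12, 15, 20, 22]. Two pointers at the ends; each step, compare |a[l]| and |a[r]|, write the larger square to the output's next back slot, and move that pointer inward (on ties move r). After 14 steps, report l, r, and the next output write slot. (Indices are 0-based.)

l=9, r=14, next write slot=5

[0,19] |-20|<=|22| out[19]=484 → r--
[0,18] |-20|<=|20| out[18]=400 → r--
[0,17] |-20|>|15| out[17]=400 → l++
[1,17] |-19|>|15| out[16]=361 → l++
[2,17] |-18|>|15| out[15]=324 → l++
[3,17] |-17|>|15| out[14]=289 → l++
[4,17] |-16|>|15| out[13]=256 → l++
[5,17] |-14|<=|15| out[12]=225 → r--
[5,16] |-14|>|12| out[11]=196 → l++
[6,16] |-13|>|12| out[10]=169 → l++
[7,16] |-12|<=|12| out[9]=144 → r--
[7,15] |-12|>|8| out[8]=144 → l++
[8,15] |-9|>|8| out[7]=81 → l++
[9,15] |-8|<=|8| out[6]=64 → r--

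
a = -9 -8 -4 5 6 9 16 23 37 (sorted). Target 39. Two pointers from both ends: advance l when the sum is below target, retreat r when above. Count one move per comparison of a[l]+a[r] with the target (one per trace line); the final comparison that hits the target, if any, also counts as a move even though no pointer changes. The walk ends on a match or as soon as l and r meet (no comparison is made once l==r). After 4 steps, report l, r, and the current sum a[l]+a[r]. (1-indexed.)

l=4, r=8, sum=28

l=1 r=9: -9+37=28 <39, l++
l=2 r=9: -8+37=29 <39, l++
l=3 r=9: -4+37=33 <39, l++
l=4 r=9: 5+37=42 >39, r--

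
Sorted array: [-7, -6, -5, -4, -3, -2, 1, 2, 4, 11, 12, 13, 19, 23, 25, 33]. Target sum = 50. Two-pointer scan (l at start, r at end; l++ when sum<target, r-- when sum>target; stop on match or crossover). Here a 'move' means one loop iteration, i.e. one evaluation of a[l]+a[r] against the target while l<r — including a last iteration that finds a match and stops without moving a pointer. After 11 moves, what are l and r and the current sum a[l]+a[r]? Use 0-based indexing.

l=11, r=15, sum=46

l=0 r=15: -7+33=26 <50, l++
l=1 r=15: -6+33=27 <50, l++
l=2 r=15: -5+33=28 <50, l++
l=3 r=15: -4+33=29 <50, l++
l=4 r=15: -3+33=30 <50, l++
l=5 r=15: -2+33=31 <50, l++
l=6 r=15: 1+33=34 <50, l++
l=7 r=15: 2+33=35 <50, l++
l=8 r=15: 4+33=37 <50, l++
l=9 r=15: 11+33=44 <50, l++
l=10 r=15: 12+33=45 <50, l++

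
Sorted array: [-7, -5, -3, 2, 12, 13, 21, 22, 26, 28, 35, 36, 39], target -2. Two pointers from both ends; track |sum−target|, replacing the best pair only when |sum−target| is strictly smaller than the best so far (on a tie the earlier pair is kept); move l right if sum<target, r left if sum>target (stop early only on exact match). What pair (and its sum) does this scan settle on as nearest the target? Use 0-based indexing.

l=0 r=12: -7+39=32 d=34 *, r--
l=0 r=11: -7+36=29 d=31 *, r--
l=0 r=10: -7+35=28 d=30 *, r--
l=0 r=9: -7+28=21 d=23 *, r--
l=0 r=8: -7+26=19 d=21 *, r--
l=0 r=7: -7+22=15 d=17 *, r--
l=0 r=6: -7+21=14 d=16 *, r--
l=0 r=5: -7+13=6 d=8 *, r--
l=0 r=4: -7+12=5 d=7 *, r--
l=0 r=3: -7+2=-5 d=3 *, l++
l=1 r=3: -5+2=-3 d=1 *, l++
l=2 r=3: -3+2=-1 d=1, r--

pair (-5, 2) with sum -3 (|Δ|=1)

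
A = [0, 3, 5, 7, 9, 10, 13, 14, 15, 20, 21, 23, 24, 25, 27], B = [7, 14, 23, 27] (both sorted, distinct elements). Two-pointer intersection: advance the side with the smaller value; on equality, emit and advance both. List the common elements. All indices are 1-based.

intersection = [7, 14, 23, 27]

[i=1,j=1] 0<7 → i++
[i=2,j=1] 3<7 → i++
[i=3,j=1] 5<7 → i++
[i=4,j=1] 7==7 emit → i++,j++
[i=5,j=2] 9<14 → i++
[i=6,j=2] 10<14 → i++
[i=7,j=2] 13<14 → i++
[i=8,j=2] 14==14 emit → i++,j++
[i=9,j=3] 15<23 → i++
[i=10,j=3] 20<23 → i++
[i=11,j=3] 21<23 → i++
[i=12,j=3] 23==23 emit → i++,j++
[i=13,j=4] 24<27 → i++
[i=14,j=4] 25<27 → i++
[i=15,j=4] 27==27 emit → i++,j++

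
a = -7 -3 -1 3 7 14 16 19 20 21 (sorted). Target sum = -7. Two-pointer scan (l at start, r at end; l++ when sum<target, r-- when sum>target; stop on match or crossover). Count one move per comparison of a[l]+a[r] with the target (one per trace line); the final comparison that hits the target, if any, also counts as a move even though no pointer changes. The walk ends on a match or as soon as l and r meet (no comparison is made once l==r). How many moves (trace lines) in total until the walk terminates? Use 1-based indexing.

9 moves

[1,10] -7+21=14 >-7 → r--
[1,9] -7+20=13 >-7 → r--
[1,8] -7+19=12 >-7 → r--
[1,7] -7+16=9 >-7 → r--
[1,6] -7+14=7 >-7 → r--
[1,5] -7+7=0 >-7 → r--
[1,4] -7+3=-4 >-7 → r--
[1,3] -7+-1=-8 <-7 → l++
[2,3] -3+-1=-4 >-7 → r--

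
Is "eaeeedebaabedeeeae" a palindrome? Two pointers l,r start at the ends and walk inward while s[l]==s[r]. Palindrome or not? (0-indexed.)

[0,17] 'e'=='e' → l++,r--
[1,16] 'a'=='a' → l++,r--
[2,15] 'e'=='e' → l++,r--
[3,14] 'e'=='e' → l++,r--
[4,13] 'e'=='e' → l++,r--
[5,12] 'd'=='d' → l++,r--
[6,11] 'e'=='e' → l++,r--
[7,10] 'b'=='b' → l++,r--
[8,9] 'a'=='a' → l++,r--

palindrome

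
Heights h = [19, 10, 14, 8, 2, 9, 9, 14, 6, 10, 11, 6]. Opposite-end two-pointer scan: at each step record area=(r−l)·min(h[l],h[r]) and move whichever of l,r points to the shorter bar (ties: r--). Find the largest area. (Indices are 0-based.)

max area = 110

l=0 r=11: min(19,6)*11=66 best=66 *, r--
l=0 r=10: min(19,11)*10=110 best=110 *, r--
l=0 r=9: min(19,10)*9=90 best=110, r--
l=0 r=8: min(19,6)*8=48 best=110, r--
l=0 r=7: min(19,14)*7=98 best=110, r--
l=0 r=6: min(19,9)*6=54 best=110, r--
l=0 r=5: min(19,9)*5=45 best=110, r--
l=0 r=4: min(19,2)*4=8 best=110, r--
l=0 r=3: min(19,8)*3=24 best=110, r--
l=0 r=2: min(19,14)*2=28 best=110, r--
l=0 r=1: min(19,10)*1=10 best=110, r--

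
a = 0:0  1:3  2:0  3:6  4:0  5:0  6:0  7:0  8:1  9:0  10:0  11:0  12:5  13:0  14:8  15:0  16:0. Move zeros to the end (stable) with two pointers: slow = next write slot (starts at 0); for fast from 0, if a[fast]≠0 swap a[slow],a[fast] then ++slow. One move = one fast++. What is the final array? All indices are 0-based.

[3, 6, 1, 5, 8, 0, 0, 0, 0, 0, 0, 0, 0, 0, 0, 0, 0]

slow=0 fast=0: a[fast]=0, fast++
slow=0 fast=1: a[fast]=3≠0 swap→a[0]=3, slow++,fast++
slow=1 fast=2: a[fast]=0, fast++
slow=1 fast=3: a[fast]=6≠0 swap→a[1]=6, slow++,fast++
slow=2 fast=4: a[fast]=0, fast++
slow=2 fast=5: a[fast]=0, fast++
slow=2 fast=6: a[fast]=0, fast++
slow=2 fast=7: a[fast]=0, fast++
slow=2 fast=8: a[fast]=1≠0 swap→a[2]=1, slow++,fast++
slow=3 fast=9: a[fast]=0, fast++
slow=3 fast=10: a[fast]=0, fast++
slow=3 fast=11: a[fast]=0, fast++
slow=3 fast=12: a[fast]=5≠0 swap→a[3]=5, slow++,fast++
slow=4 fast=13: a[fast]=0, fast++
slow=4 fast=14: a[fast]=8≠0 swap→a[4]=8, slow++,fast++
slow=5 fast=15: a[fast]=0, fast++
slow=5 fast=16: a[fast]=0, fast++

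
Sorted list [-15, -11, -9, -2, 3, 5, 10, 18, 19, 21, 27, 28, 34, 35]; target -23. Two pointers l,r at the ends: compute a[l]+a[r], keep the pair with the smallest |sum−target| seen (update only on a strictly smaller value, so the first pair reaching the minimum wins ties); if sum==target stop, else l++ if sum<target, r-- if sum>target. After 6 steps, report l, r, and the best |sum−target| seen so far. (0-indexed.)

l=0, r=7, best |Δ|=27

l=0 r=13: -15+35=20 d=43 *, r--
l=0 r=12: -15+34=19 d=42 *, r--
l=0 r=11: -15+28=13 d=36 *, r--
l=0 r=10: -15+27=12 d=35 *, r--
l=0 r=9: -15+21=6 d=29 *, r--
l=0 r=8: -15+19=4 d=27 *, r--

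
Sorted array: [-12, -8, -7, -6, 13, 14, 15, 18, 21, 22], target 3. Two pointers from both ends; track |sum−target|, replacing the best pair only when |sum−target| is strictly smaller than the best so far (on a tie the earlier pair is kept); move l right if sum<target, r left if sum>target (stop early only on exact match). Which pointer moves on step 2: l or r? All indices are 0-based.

[0,9] -12+22=10 d=7 * → r--
[0,8] -12+21=9 d=6 * → r--

r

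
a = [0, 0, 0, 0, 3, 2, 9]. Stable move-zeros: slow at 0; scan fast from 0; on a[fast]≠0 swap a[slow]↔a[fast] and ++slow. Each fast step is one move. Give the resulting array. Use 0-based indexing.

slow=0 fast=0: a[fast]=0, fast++
slow=0 fast=1: a[fast]=0, fast++
slow=0 fast=2: a[fast]=0, fast++
slow=0 fast=3: a[fast]=0, fast++
slow=0 fast=4: a[fast]=3≠0 swap→a[0]=3, slow++,fast++
slow=1 fast=5: a[fast]=2≠0 swap→a[1]=2, slow++,fast++
slow=2 fast=6: a[fast]=9≠0 swap→a[2]=9, slow++,fast++

[3, 2, 9, 0, 0, 0, 0]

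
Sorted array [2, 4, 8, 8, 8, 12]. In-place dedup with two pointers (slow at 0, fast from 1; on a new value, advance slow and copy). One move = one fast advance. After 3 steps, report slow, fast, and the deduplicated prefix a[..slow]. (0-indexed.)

slow=2, fast=4, prefix=[2, 4, 8]

(s=0,f=1) a[fast]=4≠a[slow]=2 write a[1]=4 → slow++,fast++
(s=1,f=2) a[fast]=8≠a[slow]=4 write a[2]=8 → slow++,fast++
(s=2,f=3) a[fast]=8=a[slow] dup → fast++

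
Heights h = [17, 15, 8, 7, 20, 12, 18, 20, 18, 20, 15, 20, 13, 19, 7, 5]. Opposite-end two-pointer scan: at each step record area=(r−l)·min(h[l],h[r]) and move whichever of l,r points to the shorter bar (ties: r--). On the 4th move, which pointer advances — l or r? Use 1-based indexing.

l

l=1 r=16: min(17,5)*15=75 best=75 *, r--
l=1 r=15: min(17,7)*14=98 best=98 *, r--
l=1 r=14: min(17,19)*13=221 best=221 *, l++
l=2 r=14: min(15,19)*12=180 best=221, l++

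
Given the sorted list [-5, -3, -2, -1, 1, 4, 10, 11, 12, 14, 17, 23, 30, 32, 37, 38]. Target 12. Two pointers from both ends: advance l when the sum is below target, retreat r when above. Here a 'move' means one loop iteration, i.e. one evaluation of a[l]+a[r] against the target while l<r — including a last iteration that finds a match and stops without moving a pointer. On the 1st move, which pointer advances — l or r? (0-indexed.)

l=0 r=15: -5+38=33 >12, r--

r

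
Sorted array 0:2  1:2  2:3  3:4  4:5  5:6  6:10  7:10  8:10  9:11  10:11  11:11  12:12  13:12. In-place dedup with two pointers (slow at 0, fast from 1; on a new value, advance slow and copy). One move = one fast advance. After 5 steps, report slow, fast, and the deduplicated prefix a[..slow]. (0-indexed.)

slow=4, fast=6, prefix=[2, 3, 4, 5, 6]

slow=0 fast=1: a[fast]=2=a[slow] dup, fast++
slow=0 fast=2: a[fast]=3≠a[slow]=2 write a[1]=3, slow++,fast++
slow=1 fast=3: a[fast]=4≠a[slow]=3 write a[2]=4, slow++,fast++
slow=2 fast=4: a[fast]=5≠a[slow]=4 write a[3]=5, slow++,fast++
slow=3 fast=5: a[fast]=6≠a[slow]=5 write a[4]=6, slow++,fast++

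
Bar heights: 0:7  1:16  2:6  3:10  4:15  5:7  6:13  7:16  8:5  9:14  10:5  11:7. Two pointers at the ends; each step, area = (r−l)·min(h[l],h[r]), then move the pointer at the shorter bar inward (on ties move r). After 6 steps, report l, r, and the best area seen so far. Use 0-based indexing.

l=1, r=6, best area=112

l=0 r=11: min(7,7)*11=77 best=77 *, r--
l=0 r=10: min(7,5)*10=50 best=77, r--
l=0 r=9: min(7,14)*9=63 best=77, l++
l=1 r=9: min(16,14)*8=112 best=112 *, r--
l=1 r=8: min(16,5)*7=35 best=112, r--
l=1 r=7: min(16,16)*6=96 best=112, r--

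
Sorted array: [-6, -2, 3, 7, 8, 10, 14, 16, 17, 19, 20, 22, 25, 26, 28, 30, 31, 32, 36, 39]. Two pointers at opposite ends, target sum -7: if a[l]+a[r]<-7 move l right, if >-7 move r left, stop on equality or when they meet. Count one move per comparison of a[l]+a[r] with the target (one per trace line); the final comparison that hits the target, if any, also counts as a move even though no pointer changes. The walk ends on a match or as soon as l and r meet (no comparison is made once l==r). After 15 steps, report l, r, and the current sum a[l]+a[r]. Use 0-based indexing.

l=0, r=4, sum=2

l=0 r=19: -6+39=33 >-7, r--
l=0 r=18: -6+36=30 >-7, r--
l=0 r=17: -6+32=26 >-7, r--
l=0 r=16: -6+31=25 >-7, r--
l=0 r=15: -6+30=24 >-7, r--
l=0 r=14: -6+28=22 >-7, r--
l=0 r=13: -6+26=20 >-7, r--
l=0 r=12: -6+25=19 >-7, r--
l=0 r=11: -6+22=16 >-7, r--
l=0 r=10: -6+20=14 >-7, r--
l=0 r=9: -6+19=13 >-7, r--
l=0 r=8: -6+17=11 >-7, r--
l=0 r=7: -6+16=10 >-7, r--
l=0 r=6: -6+14=8 >-7, r--
l=0 r=5: -6+10=4 >-7, r--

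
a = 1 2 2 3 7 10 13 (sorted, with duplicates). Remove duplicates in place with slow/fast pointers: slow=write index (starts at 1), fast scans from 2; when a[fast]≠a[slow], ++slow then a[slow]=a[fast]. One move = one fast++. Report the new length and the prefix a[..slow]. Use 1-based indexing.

(s=1,f=2) a[fast]=2≠a[slow]=1 write a[2]=2 → slow++,fast++
(s=2,f=3) a[fast]=2=a[slow] dup → fast++
(s=2,f=4) a[fast]=3≠a[slow]=2 write a[3]=3 → slow++,fast++
(s=3,f=5) a[fast]=7≠a[slow]=3 write a[4]=7 → slow++,fast++
(s=4,f=6) a[fast]=10≠a[slow]=7 write a[5]=10 → slow++,fast++
(s=5,f=7) a[fast]=13≠a[slow]=10 write a[6]=13 → slow++,fast++

length 6; prefix = [1, 2, 3, 7, 10, 13]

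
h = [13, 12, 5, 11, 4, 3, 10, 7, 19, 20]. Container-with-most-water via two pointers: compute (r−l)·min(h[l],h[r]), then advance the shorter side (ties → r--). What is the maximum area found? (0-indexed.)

[0,9] min(13,20)*9=117 best=117 * → l++
[1,9] min(12,20)*8=96 best=117 → l++
[2,9] min(5,20)*7=35 best=117 → l++
[3,9] min(11,20)*6=66 best=117 → l++
[4,9] min(4,20)*5=20 best=117 → l++
[5,9] min(3,20)*4=12 best=117 → l++
[6,9] min(10,20)*3=30 best=117 → l++
[7,9] min(7,20)*2=14 best=117 → l++
[8,9] min(19,20)*1=19 best=117 → l++

max area = 117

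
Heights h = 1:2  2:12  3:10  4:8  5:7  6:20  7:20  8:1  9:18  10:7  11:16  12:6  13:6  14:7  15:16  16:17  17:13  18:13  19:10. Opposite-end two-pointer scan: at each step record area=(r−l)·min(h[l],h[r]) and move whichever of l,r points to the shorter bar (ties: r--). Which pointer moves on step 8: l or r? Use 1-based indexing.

[1,19] min(2,10)*18=36 best=36 * → l++
[2,19] min(12,10)*17=170 best=170 * → r--
[2,18] min(12,13)*16=192 best=192 * → l++
[3,18] min(10,13)*15=150 best=192 → l++
[4,18] min(8,13)*14=112 best=192 → l++
[5,18] min(7,13)*13=91 best=192 → l++
[6,18] min(20,13)*12=156 best=192 → r--
[6,17] min(20,13)*11=143 best=192 → r--

r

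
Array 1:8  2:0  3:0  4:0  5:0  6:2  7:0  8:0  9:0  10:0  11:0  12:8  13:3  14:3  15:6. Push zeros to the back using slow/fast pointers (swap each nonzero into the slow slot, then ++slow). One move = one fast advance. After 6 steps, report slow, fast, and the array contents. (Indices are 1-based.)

(s=1,f=1) a[fast]=8≠0 swap→a[1]=8 → slow++,fast++
(s=2,f=2) a[fast]=0 → fast++
(s=2,f=3) a[fast]=0 → fast++
(s=2,f=4) a[fast]=0 → fast++
(s=2,f=5) a[fast]=0 → fast++
(s=2,f=6) a[fast]=2≠0 swap→a[2]=2 → slow++,fast++

slow=3, fast=7, a=[8, 2, 0, 0, 0, 0, 0, 0, 0, 0, 0, 8, 3, 3, 6]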